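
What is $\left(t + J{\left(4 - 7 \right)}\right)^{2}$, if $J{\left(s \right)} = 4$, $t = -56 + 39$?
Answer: $169$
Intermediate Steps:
$t = -17$
$\left(t + J{\left(4 - 7 \right)}\right)^{2} = \left(-17 + 4\right)^{2} = \left(-13\right)^{2} = 169$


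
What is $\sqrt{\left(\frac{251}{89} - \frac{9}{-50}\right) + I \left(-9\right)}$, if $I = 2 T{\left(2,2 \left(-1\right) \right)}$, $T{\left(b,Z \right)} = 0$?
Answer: $\frac{13 \sqrt{14062}}{890} \approx 1.7321$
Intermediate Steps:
$I = 0$ ($I = 2 \cdot 0 = 0$)
$\sqrt{\left(\frac{251}{89} - \frac{9}{-50}\right) + I \left(-9\right)} = \sqrt{\left(\frac{251}{89} - \frac{9}{-50}\right) + 0 \left(-9\right)} = \sqrt{\left(251 \cdot \frac{1}{89} - - \frac{9}{50}\right) + 0} = \sqrt{\left(\frac{251}{89} + \frac{9}{50}\right) + 0} = \sqrt{\frac{13351}{4450} + 0} = \sqrt{\frac{13351}{4450}} = \frac{13 \sqrt{14062}}{890}$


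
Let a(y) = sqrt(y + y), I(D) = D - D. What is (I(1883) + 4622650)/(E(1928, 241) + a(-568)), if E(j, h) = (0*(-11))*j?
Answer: -2311325*I*sqrt(71)/142 ≈ -1.3715e+5*I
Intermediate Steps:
E(j, h) = 0 (E(j, h) = 0*j = 0)
I(D) = 0
a(y) = sqrt(2)*sqrt(y) (a(y) = sqrt(2*y) = sqrt(2)*sqrt(y))
(I(1883) + 4622650)/(E(1928, 241) + a(-568)) = (0 + 4622650)/(0 + sqrt(2)*sqrt(-568)) = 4622650/(0 + sqrt(2)*(2*I*sqrt(142))) = 4622650/(0 + 4*I*sqrt(71)) = 4622650/((4*I*sqrt(71))) = 4622650*(-I*sqrt(71)/284) = -2311325*I*sqrt(71)/142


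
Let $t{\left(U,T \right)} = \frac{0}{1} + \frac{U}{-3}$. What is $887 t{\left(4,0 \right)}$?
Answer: $- \frac{3548}{3} \approx -1182.7$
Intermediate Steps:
$t{\left(U,T \right)} = - \frac{U}{3}$ ($t{\left(U,T \right)} = 0 \cdot 1 + U \left(- \frac{1}{3}\right) = 0 - \frac{U}{3} = - \frac{U}{3}$)
$887 t{\left(4,0 \right)} = 887 \left(\left(- \frac{1}{3}\right) 4\right) = 887 \left(- \frac{4}{3}\right) = - \frac{3548}{3}$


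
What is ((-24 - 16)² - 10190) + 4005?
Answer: -4585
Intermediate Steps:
((-24 - 16)² - 10190) + 4005 = ((-40)² - 10190) + 4005 = (1600 - 10190) + 4005 = -8590 + 4005 = -4585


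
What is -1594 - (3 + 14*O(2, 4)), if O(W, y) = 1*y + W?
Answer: -1681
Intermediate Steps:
O(W, y) = W + y (O(W, y) = y + W = W + y)
-1594 - (3 + 14*O(2, 4)) = -1594 - (3 + 14*(2 + 4)) = -1594 - (3 + 14*6) = -1594 - (3 + 84) = -1594 - 1*87 = -1594 - 87 = -1681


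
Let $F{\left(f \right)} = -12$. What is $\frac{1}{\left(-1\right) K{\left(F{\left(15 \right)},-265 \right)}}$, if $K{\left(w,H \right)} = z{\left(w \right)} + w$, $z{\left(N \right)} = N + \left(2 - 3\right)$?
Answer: $\frac{1}{25} \approx 0.04$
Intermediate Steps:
$z{\left(N \right)} = -1 + N$ ($z{\left(N \right)} = N + \left(2 - 3\right) = N - 1 = -1 + N$)
$K{\left(w,H \right)} = -1 + 2 w$ ($K{\left(w,H \right)} = \left(-1 + w\right) + w = -1 + 2 w$)
$\frac{1}{\left(-1\right) K{\left(F{\left(15 \right)},-265 \right)}} = \frac{1}{\left(-1\right) \left(-1 + 2 \left(-12\right)\right)} = \frac{1}{\left(-1\right) \left(-1 - 24\right)} = \frac{1}{\left(-1\right) \left(-25\right)} = \frac{1}{25}$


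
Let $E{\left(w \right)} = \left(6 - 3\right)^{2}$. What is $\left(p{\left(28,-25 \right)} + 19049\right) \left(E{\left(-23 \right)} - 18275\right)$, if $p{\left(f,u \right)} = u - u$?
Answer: $-347949034$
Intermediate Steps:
$E{\left(w \right)} = 9$ ($E{\left(w \right)} = 3^{2} = 9$)
$p{\left(f,u \right)} = 0$
$\left(p{\left(28,-25 \right)} + 19049\right) \left(E{\left(-23 \right)} - 18275\right) = \left(0 + 19049\right) \left(9 - 18275\right) = 19049 \left(-18266\right) = -347949034$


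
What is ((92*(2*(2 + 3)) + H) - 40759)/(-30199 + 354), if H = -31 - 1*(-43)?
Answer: 39827/29845 ≈ 1.3345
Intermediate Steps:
H = 12 (H = -31 + 43 = 12)
((92*(2*(2 + 3)) + H) - 40759)/(-30199 + 354) = ((92*(2*(2 + 3)) + 12) - 40759)/(-30199 + 354) = ((92*(2*5) + 12) - 40759)/(-29845) = ((92*10 + 12) - 40759)*(-1/29845) = ((920 + 12) - 40759)*(-1/29845) = (932 - 40759)*(-1/29845) = -39827*(-1/29845) = 39827/29845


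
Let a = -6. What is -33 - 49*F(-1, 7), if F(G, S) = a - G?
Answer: 212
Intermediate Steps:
F(G, S) = -6 - G
-33 - 49*F(-1, 7) = -33 - 49*(-6 - 1*(-1)) = -33 - 49*(-6 + 1) = -33 - 49*(-5) = -33 + 245 = 212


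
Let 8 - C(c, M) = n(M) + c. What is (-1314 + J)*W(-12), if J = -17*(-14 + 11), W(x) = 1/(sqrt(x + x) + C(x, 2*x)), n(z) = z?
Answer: -13893/490 + 1263*I*sqrt(6)/980 ≈ -28.353 + 3.1568*I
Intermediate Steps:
C(c, M) = 8 - M - c (C(c, M) = 8 - (M + c) = 8 + (-M - c) = 8 - M - c)
W(x) = 1/(8 - 3*x + sqrt(2)*sqrt(x)) (W(x) = 1/(sqrt(x + x) + (8 - 2*x - x)) = 1/(sqrt(2*x) + (8 - 2*x - x)) = 1/(sqrt(2)*sqrt(x) + (8 - 3*x)) = 1/(8 - 3*x + sqrt(2)*sqrt(x)))
J = 51 (J = -17*(-3) = 51)
(-1314 + J)*W(-12) = (-1314 + 51)/(8 - 3*(-12) + sqrt(2)*sqrt(-12)) = -1263/(8 + 36 + sqrt(2)*(2*I*sqrt(3))) = -1263/(8 + 36 + 2*I*sqrt(6)) = -1263/(44 + 2*I*sqrt(6))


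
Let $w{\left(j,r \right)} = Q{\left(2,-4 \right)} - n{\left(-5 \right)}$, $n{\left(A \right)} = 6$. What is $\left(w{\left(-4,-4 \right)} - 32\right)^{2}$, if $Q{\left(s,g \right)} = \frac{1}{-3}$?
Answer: $\frac{13225}{9} \approx 1469.4$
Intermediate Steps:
$Q{\left(s,g \right)} = - \frac{1}{3}$
$w{\left(j,r \right)} = - \frac{19}{3}$ ($w{\left(j,r \right)} = - \frac{1}{3} - 6 = - \frac{19}{3}$)
$\left(w{\left(-4,-4 \right)} - 32\right)^{2} = \left(- \frac{19}{3} - 32\right)^{2} = \left(- \frac{115}{3}\right)^{2} = \frac{13225}{9}$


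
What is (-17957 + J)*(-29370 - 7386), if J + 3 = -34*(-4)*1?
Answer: 655138944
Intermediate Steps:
J = 133 (J = -3 - 34*(-4)*1 = -3 + 136*1 = -3 + 136 = 133)
(-17957 + J)*(-29370 - 7386) = (-17957 + 133)*(-29370 - 7386) = -17824*(-36756) = 655138944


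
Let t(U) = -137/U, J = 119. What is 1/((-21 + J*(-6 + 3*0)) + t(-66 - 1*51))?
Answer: -117/85858 ≈ -0.0013627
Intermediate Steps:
1/((-21 + J*(-6 + 3*0)) + t(-66 - 1*51)) = 1/((-21 + 119*(-6 + 3*0)) - 137/(-66 - 1*51)) = 1/((-21 + 119*(-6 + 0)) - 137/(-66 - 51)) = 1/((-21 + 119*(-6)) - 137/(-117)) = 1/((-21 - 714) - 137*(-1/117)) = 1/(-735 + 137/117) = 1/(-85858/117) = -117/85858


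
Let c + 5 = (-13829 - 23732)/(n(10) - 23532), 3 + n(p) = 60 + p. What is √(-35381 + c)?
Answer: I*√53969170385/1235 ≈ 188.11*I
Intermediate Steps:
n(p) = 57 + p (n(p) = -3 + (60 + p) = 57 + p)
c = -79764/23465 (c = -5 + (-13829 - 23732)/((57 + 10) - 23532) = -5 - 37561/(67 - 23532) = -5 - 37561/(-23465) = -5 - 37561*(-1/23465) = -5 + 37561/23465 = -79764/23465 ≈ -3.3993)
√(-35381 + c) = √(-35381 - 79764/23465) = √(-830294929/23465) = I*√53969170385/1235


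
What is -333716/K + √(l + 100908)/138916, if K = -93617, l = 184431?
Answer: 333716/93617 + √285339/138916 ≈ 3.5685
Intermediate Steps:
-333716/K + √(l + 100908)/138916 = -333716/(-93617) + √(184431 + 100908)/138916 = -333716*(-1/93617) + √285339*(1/138916) = 333716/93617 + √285339/138916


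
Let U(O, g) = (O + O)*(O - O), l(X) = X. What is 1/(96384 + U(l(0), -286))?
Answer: 1/96384 ≈ 1.0375e-5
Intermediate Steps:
U(O, g) = 0 (U(O, g) = (2*O)*0 = 0)
1/(96384 + U(l(0), -286)) = 1/(96384 + 0) = 1/96384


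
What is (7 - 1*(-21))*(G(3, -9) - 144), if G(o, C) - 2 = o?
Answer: -3892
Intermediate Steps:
G(o, C) = 2 + o
(7 - 1*(-21))*(G(3, -9) - 144) = (7 - 1*(-21))*((2 + 3) - 144) = (7 + 21)*(5 - 144) = 28*(-139) = -3892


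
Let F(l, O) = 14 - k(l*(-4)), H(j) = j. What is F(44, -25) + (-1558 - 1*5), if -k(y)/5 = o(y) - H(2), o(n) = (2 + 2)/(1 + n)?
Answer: -54569/35 ≈ -1559.1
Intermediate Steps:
o(n) = 4/(1 + n)
k(y) = 10 - 20/(1 + y) (k(y) = -5*(4/(1 + y) - 1*2) = -5*(4/(1 + y) - 2) = -5*(-2 + 4/(1 + y)) = 10 - 20/(1 + y))
F(l, O) = 14 - 10*(-1 - 4*l)/(1 - 4*l) (F(l, O) = 14 - 10*(-1 + l*(-4))/(1 + l*(-4)) = 14 - 10*(-1 - 4*l)/(1 - 4*l))
F(44, -25) + (-1558 - 1*5) = 8*(-3 + 2*44)/(-1 + 4*44) + (-1558 - 1*5) = 8*(-3 + 88)/(-1 + 176) + (-1558 - 5) = 8*85/175 - 1563 = 8*(1/175)*85 - 1563 = 136/35 - 1563 = -54569/35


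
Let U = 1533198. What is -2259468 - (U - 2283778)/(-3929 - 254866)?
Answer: -116947954328/51759 ≈ -2.2595e+6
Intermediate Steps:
-2259468 - (U - 2283778)/(-3929 - 254866) = -2259468 - (1533198 - 2283778)/(-3929 - 254866) = -2259468 - (-750580)/(-258795) = -2259468 - (-750580)*(-1)/258795 = -2259468 - 1*150116/51759 = -2259468 - 150116/51759 = -116947954328/51759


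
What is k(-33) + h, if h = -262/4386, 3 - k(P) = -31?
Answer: 74431/2193 ≈ 33.940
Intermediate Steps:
k(P) = 34 (k(P) = 3 - 1*(-31) = 3 + 31 = 34)
h = -131/2193 (h = -262*1/4386 = -131/2193 ≈ -0.059736)
k(-33) + h = 34 - 131/2193 = 74431/2193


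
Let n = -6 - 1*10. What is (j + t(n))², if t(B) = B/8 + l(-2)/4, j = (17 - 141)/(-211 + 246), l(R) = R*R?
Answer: 25281/1225 ≈ 20.638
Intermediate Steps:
l(R) = R²
n = -16 (n = -6 - 10 = -16)
j = -124/35 ≈ -3.5429
t(B) = 1 + B/8 (t(B) = B/8 + (-2)²/4 = B*(⅛) + 4*(¼) = B/8 + 1 = 1 + B/8)
(j + t(n))² = (-124/35 + (1 + (⅛)*(-16)))² = (-124/35 + (1 - 2))² = (-124/35 - 1)² = (-159/35)² = 25281/1225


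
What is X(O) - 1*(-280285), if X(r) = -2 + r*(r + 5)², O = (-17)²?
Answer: 25260287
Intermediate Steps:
O = 289
X(r) = -2 + r*(5 + r)²
X(O) - 1*(-280285) = (-2 + 289*(5 + 289)²) - 1*(-280285) = (-2 + 289*294²) + 280285 = (-2 + 289*86436) + 280285 = (-2 + 24980004) + 280285 = 24980002 + 280285 = 25260287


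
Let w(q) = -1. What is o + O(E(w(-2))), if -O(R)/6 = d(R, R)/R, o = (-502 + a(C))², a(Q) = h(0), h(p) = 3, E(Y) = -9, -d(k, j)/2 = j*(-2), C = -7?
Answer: 248977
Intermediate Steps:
d(k, j) = 4*j (d(k, j) = -2*j*(-2) = -(-4)*j = 4*j)
a(Q) = 3
o = 249001 (o = (-502 + 3)² = (-499)² = 249001)
O(R) = -24 (O(R) = -6*4*R/R = -6*4 = -24)
o + O(E(w(-2))) = 249001 - 24 = 248977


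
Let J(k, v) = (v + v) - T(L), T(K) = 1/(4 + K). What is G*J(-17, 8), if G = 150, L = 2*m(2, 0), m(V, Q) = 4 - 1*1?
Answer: 2385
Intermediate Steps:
m(V, Q) = 3 (m(V, Q) = 4 - 1 = 3)
L = 6 (L = 2*3 = 6)
J(k, v) = -⅒ + 2*v (J(k, v) = (v + v) - 1/(4 + 6) = 2*v - 1/10 = 2*v - 1*⅒ = 2*v - ⅒ = -⅒ + 2*v)
G*J(-17, 8) = 150*(-⅒ + 2*8) = 150*(-⅒ + 16) = 150*(159/10) = 2385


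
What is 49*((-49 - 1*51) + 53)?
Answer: -2303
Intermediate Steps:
49*((-49 - 1*51) + 53) = 49*((-49 - 51) + 53) = 49*(-100 + 53) = 49*(-47) = -2303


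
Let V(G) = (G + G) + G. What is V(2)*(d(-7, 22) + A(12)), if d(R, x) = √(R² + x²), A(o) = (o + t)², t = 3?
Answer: 1350 + 6*√533 ≈ 1488.5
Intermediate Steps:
V(G) = 3*G (V(G) = 2*G + G = 3*G)
A(o) = (3 + o)² (A(o) = (o + 3)² = (3 + o)²)
V(2)*(d(-7, 22) + A(12)) = (3*2)*(√((-7)² + 22²) + (3 + 12)²) = 6*(√(49 + 484) + 15²) = 6*(√533 + 225) = 6*(225 + √533) = 1350 + 6*√533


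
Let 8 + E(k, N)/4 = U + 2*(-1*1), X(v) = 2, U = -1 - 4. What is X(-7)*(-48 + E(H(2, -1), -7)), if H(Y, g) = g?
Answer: -216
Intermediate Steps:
U = -5
E(k, N) = -60 (E(k, N) = -32 + 4*(-5 + 2*(-1*1)) = -32 + 4*(-5 + 2*(-1)) = -32 + 4*(-5 - 2) = -32 + 4*(-7) = -32 - 28 = -60)
X(-7)*(-48 + E(H(2, -1), -7)) = 2*(-48 - 60) = 2*(-108) = -216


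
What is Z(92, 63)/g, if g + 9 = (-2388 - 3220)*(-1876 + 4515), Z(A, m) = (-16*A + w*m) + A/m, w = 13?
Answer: 41047/932369823 ≈ 4.4024e-5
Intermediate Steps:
Z(A, m) = -16*A + 13*m + A/m (Z(A, m) = (-16*A + 13*m) + A/m = -16*A + 13*m + A/m)
g = -14799521 (g = -9 + (-2388 - 3220)*(-1876 + 4515) = -9 - 5608*2639 = -9 - 14799512 = -14799521)
Z(92, 63)/g = (-16*92 + 13*63 + 92/63)/(-14799521) = (-1472 + 819 + 92*(1/63))*(-1/14799521) = (-1472 + 819 + 92/63)*(-1/14799521) = -41047/63*(-1/14799521) = 41047/932369823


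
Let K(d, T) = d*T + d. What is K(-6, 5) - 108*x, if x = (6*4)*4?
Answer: -10404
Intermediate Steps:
x = 96 (x = 24*4 = 96)
K(d, T) = d + T*d (K(d, T) = T*d + d = d + T*d)
K(-6, 5) - 108*x = -6*(1 + 5) - 108*96 = -6*6 - 10368 = -36 - 10368 = -10404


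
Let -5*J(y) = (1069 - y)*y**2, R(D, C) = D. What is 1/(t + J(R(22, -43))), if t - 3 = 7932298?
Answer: 5/39154757 ≈ 1.2770e-7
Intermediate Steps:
J(y) = -y**2*(1069 - y)/5 (J(y) = -(1069 - y)*y**2/5 = -y**2*(1069 - y)/5)
t = 7932301 (t = 3 + 7932298 = 7932301)
1/(t + J(R(22, -43))) = 1/(7932301 + (1/5)*22**2*(-1069 + 22)) = 1/(7932301 + (1/5)*484*(-1047)) = 1/(7932301 - 506748/5) = 1/(39154757/5) = 5/39154757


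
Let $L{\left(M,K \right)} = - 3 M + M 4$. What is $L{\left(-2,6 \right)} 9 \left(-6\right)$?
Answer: $108$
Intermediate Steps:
$L{\left(M,K \right)} = M$ ($L{\left(M,K \right)} = - 3 M + 4 M = M$)
$L{\left(-2,6 \right)} 9 \left(-6\right) = \left(-2\right) 9 \left(-6\right) = \left(-18\right) \left(-6\right) = 108$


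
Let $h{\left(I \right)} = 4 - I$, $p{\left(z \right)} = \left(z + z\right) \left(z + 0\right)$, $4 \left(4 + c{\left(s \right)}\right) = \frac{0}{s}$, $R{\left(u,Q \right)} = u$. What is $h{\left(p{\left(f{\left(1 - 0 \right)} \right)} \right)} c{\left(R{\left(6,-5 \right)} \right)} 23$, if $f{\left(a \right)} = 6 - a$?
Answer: $4232$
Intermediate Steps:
$c{\left(s \right)} = -4$ ($c{\left(s \right)} = -4 + \frac{0 \frac{1}{s}}{4} = -4 + \frac{1}{4} \cdot 0 = -4 + 0 = -4$)
$p{\left(z \right)} = 2 z^{2}$ ($p{\left(z \right)} = 2 z z = 2 z^{2}$)
$h{\left(p{\left(f{\left(1 - 0 \right)} \right)} \right)} c{\left(R{\left(6,-5 \right)} \right)} 23 = \left(4 - 2 \left(6 - \left(1 - 0\right)\right)^{2}\right) \left(-4\right) 23 = \left(4 - 2 \left(6 - \left(1 + 0\right)\right)^{2}\right) \left(-4\right) 23 = \left(4 - 2 \left(6 - 1\right)^{2}\right) \left(-4\right) 23 = \left(4 - 2 \cdot 5^{2}\right) \left(-4\right) 23 = \left(4 - 2 \cdot 25\right) \left(-4\right) 23 = \left(4 - 50\right) \left(-4\right) 23 = \left(-46\right) \left(-4\right) 23 = 184 \cdot 23 = 4232$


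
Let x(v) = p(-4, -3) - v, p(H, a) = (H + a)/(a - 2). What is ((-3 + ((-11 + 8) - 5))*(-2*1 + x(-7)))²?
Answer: 123904/25 ≈ 4956.2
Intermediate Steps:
p(H, a) = (H + a)/(-2 + a)
x(v) = 7/5 - v (x(v) = (-4 - 3)/(-2 - 3) - v = -7/(-5) - v = -⅕*(-7) - v = 7/5 - v)
((-3 + ((-11 + 8) - 5))*(-2*1 + x(-7)))² = ((-3 + ((-11 + 8) - 5))*(-2*1 + (7/5 - 1*(-7))))² = ((-3 + (-3 - 5))*(-2 + (7/5 + 7)))² = ((-3 - 8)*(-2 + 42/5))² = (-11*32/5)² = (-352/5)² = 123904/25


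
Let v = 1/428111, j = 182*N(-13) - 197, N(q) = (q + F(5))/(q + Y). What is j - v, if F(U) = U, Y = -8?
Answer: -163966516/1284333 ≈ -127.67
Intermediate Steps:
N(q) = (5 + q)/(-8 + q) (N(q) = (q + 5)/(q - 8) = (5 + q)/(-8 + q))
j = -383/3 (j = 182*((5 - 13)/(-8 - 13)) - 197 = 182*(-8/(-21)) - 197 = 182*(-1/21*(-8)) - 197 = 182*(8/21) - 197 = 208/3 - 197 = -383/3 ≈ -127.67)
v = 1/428111 ≈ 2.3358e-6
j - v = -383/3 - 1*1/428111 = -383/3 - 1/428111 = -163966516/1284333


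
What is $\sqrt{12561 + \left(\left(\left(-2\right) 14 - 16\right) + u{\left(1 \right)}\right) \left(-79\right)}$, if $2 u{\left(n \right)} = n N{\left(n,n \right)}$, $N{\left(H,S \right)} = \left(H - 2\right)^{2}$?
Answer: $\frac{9 \sqrt{790}}{2} \approx 126.48$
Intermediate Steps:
$N{\left(H,S \right)} = \left(-2 + H\right)^{2}$
$u{\left(n \right)} = \frac{n \left(-2 + n\right)^{2}}{2}$
$\sqrt{12561 + \left(\left(\left(-2\right) 14 - 16\right) + u{\left(1 \right)}\right) \left(-79\right)} = \sqrt{12561 + \left(\left(\left(-2\right) 14 - 16\right) + \frac{1}{2} \cdot 1 \left(-2 + 1\right)^{2}\right) \left(-79\right)} = \sqrt{12561 + \left(\left(-28 - 16\right) + \frac{1}{2} \cdot 1 \left(-1\right)^{2}\right) \left(-79\right)} = \sqrt{12561 + \left(-44 + \frac{1}{2} \cdot 1 \cdot 1\right) \left(-79\right)} = \sqrt{12561 + \left(-44 + \frac{1}{2}\right) \left(-79\right)} = \sqrt{12561 - - \frac{6873}{2}} = \sqrt{12561 + \frac{6873}{2}} = \sqrt{\frac{31995}{2}} = \frac{9 \sqrt{790}}{2}$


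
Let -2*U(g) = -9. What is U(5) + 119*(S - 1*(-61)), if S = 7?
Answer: 16193/2 ≈ 8096.5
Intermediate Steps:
U(g) = 9/2 (U(g) = -½*(-9) = 9/2)
U(5) + 119*(S - 1*(-61)) = 9/2 + 119*(7 - 1*(-61)) = 9/2 + 119*(7 + 61) = 9/2 + 119*68 = 9/2 + 8092 = 16193/2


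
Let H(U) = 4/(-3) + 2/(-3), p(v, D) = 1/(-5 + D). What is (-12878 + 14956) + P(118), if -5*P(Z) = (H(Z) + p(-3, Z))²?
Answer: 26523857/12769 ≈ 2077.2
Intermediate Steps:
H(U) = -2 (H(U) = 4*(-⅓) + 2*(-⅓) = -4/3 - ⅔ = -2)
P(Z) = -(-2 + 1/(-5 + Z))²/5
(-12878 + 14956) + P(118) = (-12878 + 14956) - (-11 + 2*118)²/(5*(-5 + 118)²) = 2078 - ⅕*(-11 + 236)²/113² = 2078 - ⅕*225²*1/12769 = 2078 - ⅕*50625*1/12769 = 2078 - 10125/12769 = 26523857/12769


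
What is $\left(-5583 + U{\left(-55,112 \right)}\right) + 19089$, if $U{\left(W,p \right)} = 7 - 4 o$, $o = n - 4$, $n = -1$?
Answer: $13533$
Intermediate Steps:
$o = -5$ ($o = -1 - 4 = -5$)
$U{\left(W,p \right)} = 27$ ($U{\left(W,p \right)} = 7 - -20 = 7 + 20 = 27$)
$\left(-5583 + U{\left(-55,112 \right)}\right) + 19089 = \left(-5583 + 27\right) + 19089 = -5556 + 19089 = 13533$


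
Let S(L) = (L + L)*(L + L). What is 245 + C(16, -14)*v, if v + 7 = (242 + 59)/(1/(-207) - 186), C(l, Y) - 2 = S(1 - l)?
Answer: -289875621/38503 ≈ -7528.6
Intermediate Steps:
S(L) = 4*L² (S(L) = (2*L)*(2*L) = 4*L²)
C(l, Y) = 2 + 4*(1 - l)²
v = -331828/38503 (v = -7 + (242 + 59)/(1/(-207) - 186) = -7 + 301/(-1/207 - 186) = -7 + 301/(-38503/207) = -7 + 301*(-207/38503) = -7 - 62307/38503 = -331828/38503 ≈ -8.6182)
245 + C(16, -14)*v = 245 + (2 + 4*(-1 + 16)²)*(-331828/38503) = 245 + (2 + 4*15²)*(-331828/38503) = 245 + (2 + 4*225)*(-331828/38503) = 245 + (2 + 900)*(-331828/38503) = 245 + 902*(-331828/38503) = 245 - 299308856/38503 = -289875621/38503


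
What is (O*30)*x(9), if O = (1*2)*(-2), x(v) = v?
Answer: -1080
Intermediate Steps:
O = -4 (O = 2*(-2) = -4)
(O*30)*x(9) = -4*30*9 = -120*9 = -1080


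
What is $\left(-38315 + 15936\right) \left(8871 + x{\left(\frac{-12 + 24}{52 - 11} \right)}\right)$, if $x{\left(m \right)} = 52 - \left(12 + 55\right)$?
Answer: $-198188424$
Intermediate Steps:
$x{\left(m \right)} = -15$ ($x{\left(m \right)} = 52 - 67 = -15$)
$\left(-38315 + 15936\right) \left(8871 + x{\left(\frac{-12 + 24}{52 - 11} \right)}\right) = \left(-38315 + 15936\right) \left(8871 - 15\right) = \left(-22379\right) 8856 = -198188424$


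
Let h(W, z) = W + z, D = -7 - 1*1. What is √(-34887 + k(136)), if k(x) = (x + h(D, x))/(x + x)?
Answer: 5*I*√1613130/34 ≈ 186.78*I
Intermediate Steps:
D = -8 (D = -7 - 1 = -8)
k(x) = (-8 + 2*x)/(2*x) (k(x) = (x + (-8 + x))/(x + x) = (-8 + 2*x)/((2*x)) = (-8 + 2*x)*(1/(2*x)) = (-8 + 2*x)/(2*x))
√(-34887 + k(136)) = √(-34887 + (-4 + 136)/136) = √(-34887 + (1/136)*132) = √(-34887 + 33/34) = √(-1186125/34) = 5*I*√1613130/34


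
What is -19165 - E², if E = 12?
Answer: -19309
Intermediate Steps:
-19165 - E² = -19165 - 1*12² = -19165 - 1*144 = -19165 - 144 = -19309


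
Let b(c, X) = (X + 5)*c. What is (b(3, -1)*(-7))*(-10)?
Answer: 840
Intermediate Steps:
b(c, X) = c*(5 + X) (b(c, X) = (5 + X)*c = c*(5 + X))
(b(3, -1)*(-7))*(-10) = ((3*(5 - 1))*(-7))*(-10) = ((3*4)*(-7))*(-10) = (12*(-7))*(-10) = -84*(-10) = 840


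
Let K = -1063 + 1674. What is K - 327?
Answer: 284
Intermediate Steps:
K = 611
K - 327 = 611 - 327 = 284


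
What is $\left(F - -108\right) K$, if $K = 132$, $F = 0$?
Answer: $14256$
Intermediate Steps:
$\left(F - -108\right) K = \left(0 - -108\right) 132 = \left(0 + 108\right) 132 = 108 \cdot 132 = 14256$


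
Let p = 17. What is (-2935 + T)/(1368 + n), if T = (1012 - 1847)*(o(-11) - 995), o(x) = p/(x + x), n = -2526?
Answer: -6075925/8492 ≈ -715.49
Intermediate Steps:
o(x) = 17/(2*x) (o(x) = 17/(x + x) = 17/((2*x)) = 17*(1/(2*x)) = 17/(2*x))
T = 18292345/22 (T = (1012 - 1847)*((17/2)/(-11) - 995) = -835*((17/2)*(-1/11) - 995) = -835*(-17/22 - 995) = -835*(-21907/22) = 18292345/22 ≈ 8.3147e+5)
(-2935 + T)/(1368 + n) = (-2935 + 18292345/22)/(1368 - 2526) = (18227775/22)/(-1158) = (18227775/22)*(-1/1158) = -6075925/8492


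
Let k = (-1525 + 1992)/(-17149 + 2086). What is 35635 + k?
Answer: 536769538/15063 ≈ 35635.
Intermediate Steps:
k = -467/15063 (k = 467/(-15063) = 467*(-1/15063) = -467/15063 ≈ -0.031003)
35635 + k = 35635 - 467/15063 = 536769538/15063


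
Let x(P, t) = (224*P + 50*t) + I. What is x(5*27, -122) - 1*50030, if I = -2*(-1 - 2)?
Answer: -25884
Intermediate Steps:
I = 6 (I = -2*(-3) = 6)
x(P, t) = 6 + 50*t + 224*P (x(P, t) = (224*P + 50*t) + 6 = (50*t + 224*P) + 6 = 6 + 50*t + 224*P)
x(5*27, -122) - 1*50030 = (6 + 50*(-122) + 224*(5*27)) - 1*50030 = (6 - 6100 + 224*135) - 50030 = (6 - 6100 + 30240) - 50030 = 24146 - 50030 = -25884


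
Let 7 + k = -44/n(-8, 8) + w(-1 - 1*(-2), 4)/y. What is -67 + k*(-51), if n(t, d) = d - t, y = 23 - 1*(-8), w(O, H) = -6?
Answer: 54575/124 ≈ 440.12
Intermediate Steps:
y = 31 (y = 23 + 8 = 31)
k = -1233/124 (k = -7 + (-44/(8 - 1*(-8)) - 6/31) = -7 + (-44/(8 + 8) - 6*1/31) = -7 + (-44/16 - 6/31) = -7 + (-44*1/16 - 6/31) = -7 + (-11/4 - 6/31) = -7 - 365/124 = -1233/124 ≈ -9.9435)
-67 + k*(-51) = -67 - 1233/124*(-51) = -67 + 62883/124 = 54575/124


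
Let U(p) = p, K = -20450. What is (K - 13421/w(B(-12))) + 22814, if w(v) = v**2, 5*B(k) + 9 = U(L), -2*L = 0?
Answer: -144041/81 ≈ -1778.3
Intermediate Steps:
L = 0 (L = -1/2*0 = 0)
B(k) = -9/5 (B(k) = -9/5 + (1/5)*0 = -9/5 + 0 = -9/5)
(K - 13421/w(B(-12))) + 22814 = (-20450 - 13421/((-9/5)**2)) + 22814 = (-20450 - 13421/81/25) + 22814 = (-20450 - 13421*25/81) + 22814 = (-20450 - 335525/81) + 22814 = -1991975/81 + 22814 = -144041/81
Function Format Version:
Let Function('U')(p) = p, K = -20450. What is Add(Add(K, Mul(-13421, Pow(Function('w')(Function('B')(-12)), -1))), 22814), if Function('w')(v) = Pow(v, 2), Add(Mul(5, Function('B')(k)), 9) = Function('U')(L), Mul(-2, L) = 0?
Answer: Rational(-144041, 81) ≈ -1778.3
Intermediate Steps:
L = 0 (L = Mul(Rational(-1, 2), 0) = 0)
Function('B')(k) = Rational(-9, 5) (Function('B')(k) = Add(Rational(-9, 5), Mul(Rational(1, 5), 0)) = Add(Rational(-9, 5), 0) = Rational(-9, 5))
Add(Add(K, Mul(-13421, Pow(Function('w')(Function('B')(-12)), -1))), 22814) = Add(Add(-20450, Mul(-13421, Pow(Pow(Rational(-9, 5), 2), -1))), 22814) = Add(Add(-20450, Mul(-13421, Pow(Rational(81, 25), -1))), 22814) = Add(Add(-20450, Mul(-13421, Rational(25, 81))), 22814) = Add(Add(-20450, Rational(-335525, 81)), 22814) = Add(Rational(-1991975, 81), 22814) = Rational(-144041, 81)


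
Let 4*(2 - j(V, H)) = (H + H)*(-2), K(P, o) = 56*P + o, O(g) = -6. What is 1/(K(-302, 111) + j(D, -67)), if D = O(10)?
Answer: -1/16866 ≈ -5.9291e-5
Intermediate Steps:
K(P, o) = o + 56*P
D = -6
j(V, H) = 2 + H (j(V, H) = 2 - (H + H)*(-2)/4 = 2 - 2*H*(-2)/4 = 2 - (-1)*H = 2 + H)
1/(K(-302, 111) + j(D, -67)) = 1/((111 + 56*(-302)) + (2 - 67)) = 1/((111 - 16912) - 65) = 1/(-16801 - 65) = 1/(-16866) = -1/16866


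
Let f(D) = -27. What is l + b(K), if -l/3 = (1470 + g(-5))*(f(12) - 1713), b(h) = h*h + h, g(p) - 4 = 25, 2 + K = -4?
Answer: 7824810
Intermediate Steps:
K = -6 (K = -2 - 4 = -6)
g(p) = 29 (g(p) = 4 + 25 = 29)
b(h) = h + h**2 (b(h) = h**2 + h = h + h**2)
l = 7824780 (l = -3*(1470 + 29)*(-27 - 1713) = -4497*(-1740) = -3*(-2608260) = 7824780)
l + b(K) = 7824780 - 6*(1 - 6) = 7824780 - 6*(-5) = 7824780 + 30 = 7824810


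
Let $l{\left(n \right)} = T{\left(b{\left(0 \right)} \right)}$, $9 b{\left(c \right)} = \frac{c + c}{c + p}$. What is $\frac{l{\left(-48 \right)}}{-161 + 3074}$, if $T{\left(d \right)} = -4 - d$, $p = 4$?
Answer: $- \frac{4}{2913} \approx -0.0013732$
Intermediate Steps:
$b{\left(c \right)} = \frac{2 c}{9 \left(4 + c\right)}$ ($b{\left(c \right)} = \frac{\left(c + c\right) \frac{1}{c + 4}}{9} = \frac{2 c \frac{1}{4 + c}}{9} = \frac{2 c}{9 \left(4 + c\right)}$)
$l{\left(n \right)} = -4$ ($l{\left(n \right)} = -4 - \frac{2}{9} \cdot 0 \frac{1}{4 + 0} = -4 - \frac{2}{9} \cdot 0 \cdot \frac{1}{4} = -4 - 0 = -4 + 0 = -4$)
$\frac{l{\left(-48 \right)}}{-161 + 3074} = - \frac{4}{-161 + 3074} = - \frac{4}{2913}$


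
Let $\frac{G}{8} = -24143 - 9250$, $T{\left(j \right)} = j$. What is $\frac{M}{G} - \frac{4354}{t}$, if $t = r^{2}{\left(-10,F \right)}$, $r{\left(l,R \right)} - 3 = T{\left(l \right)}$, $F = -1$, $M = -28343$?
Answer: $- \frac{165965167}{1870008} \approx -88.751$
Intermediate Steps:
$r{\left(l,R \right)} = 3 + l$
$t = 49$ ($t = \left(3 - 10\right)^{2} = \left(-7\right)^{2} = 49$)
$G = -267144$ ($G = 8 \left(-24143 - 9250\right) = 8 \left(-33393\right) = -267144$)
$\frac{M}{G} - \frac{4354}{t} = - \frac{28343}{-267144} - \frac{4354}{49} = \left(-28343\right) \left(- \frac{1}{267144}\right) - \frac{622}{7} = \frac{28343}{267144} - \frac{622}{7} = - \frac{165965167}{1870008}$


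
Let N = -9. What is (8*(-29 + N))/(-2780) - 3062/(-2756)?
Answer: 1168773/957710 ≈ 1.2204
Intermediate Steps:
(8*(-29 + N))/(-2780) - 3062/(-2756) = (8*(-29 - 9))/(-2780) - 3062/(-2756) = (8*(-38))*(-1/2780) - 3062*(-1/2756) = -304*(-1/2780) + 1531/1378 = 76/695 + 1531/1378 = 1168773/957710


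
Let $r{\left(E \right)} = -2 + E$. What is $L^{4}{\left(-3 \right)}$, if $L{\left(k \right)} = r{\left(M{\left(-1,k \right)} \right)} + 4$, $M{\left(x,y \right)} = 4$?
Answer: $1296$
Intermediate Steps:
$L{\left(k \right)} = 6$ ($L{\left(k \right)} = \left(-2 + 4\right) + 4 = 2 + 4 = 6$)
$L^{4}{\left(-3 \right)} = 6^{4} = 1296$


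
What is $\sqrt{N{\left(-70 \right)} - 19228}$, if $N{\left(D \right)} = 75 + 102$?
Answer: $i \sqrt{19051} \approx 138.03 i$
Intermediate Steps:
$N{\left(D \right)} = 177$
$\sqrt{N{\left(-70 \right)} - 19228} = \sqrt{177 - 19228} = \sqrt{-19051} = i \sqrt{19051}$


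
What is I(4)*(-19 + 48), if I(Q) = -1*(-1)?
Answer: 29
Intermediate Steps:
I(Q) = 1
I(4)*(-19 + 48) = 1*(-19 + 48) = 1*29 = 29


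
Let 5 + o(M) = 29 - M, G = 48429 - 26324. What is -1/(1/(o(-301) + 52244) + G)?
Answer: -52569/1162037746 ≈ -4.5239e-5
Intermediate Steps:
G = 22105
o(M) = 24 - M (o(M) = -5 + (29 - M) = 24 - M)
-1/(1/(o(-301) + 52244) + G) = -1/(1/((24 - 1*(-301)) + 52244) + 22105) = -1/(1/((24 + 301) + 52244) + 22105) = -1/(1/(325 + 52244) + 22105) = -1/(1/52569 + 22105) = -1/1162037746/52569 = -1*52569/1162037746 = -52569/1162037746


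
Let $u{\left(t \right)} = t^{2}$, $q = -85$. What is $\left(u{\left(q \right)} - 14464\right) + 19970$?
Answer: $12731$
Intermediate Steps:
$\left(u{\left(q \right)} - 14464\right) + 19970 = \left(\left(-85\right)^{2} - 14464\right) + 19970 = \left(7225 - 14464\right) + 19970 = -7239 + 19970 = 12731$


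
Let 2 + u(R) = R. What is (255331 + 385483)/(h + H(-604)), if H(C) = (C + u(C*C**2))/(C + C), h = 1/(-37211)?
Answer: 14402579171416/4099712063481 ≈ 3.5131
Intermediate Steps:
u(R) = -2 + R
h = -1/37211 ≈ -2.6874e-5
H(C) = (-2 + C + C**3)/(2*C) (H(C) = (C + (-2 + C*C**2))/(C + C) = (C + (-2 + C**3))/((2*C)) = (-2 + C + C**3)*(1/(2*C)) = (-2 + C + C**3)/(2*C))
(255331 + 385483)/(h + H(-604)) = (255331 + 385483)/(-1/37211 + (1/2)*(-2 - 604 + (-604)**3)/(-604)) = 640814/(-1/37211 + (1/2)*(-1/604)*(-2 - 604 - 220348864)) = 640814/(-1/37211 + (1/2)*(-1/604)*(-220349470)) = 640814/(-1/37211 + 110174735/604) = 640814/(4099712063481/22475444) = 640814*(22475444/4099712063481) = 14402579171416/4099712063481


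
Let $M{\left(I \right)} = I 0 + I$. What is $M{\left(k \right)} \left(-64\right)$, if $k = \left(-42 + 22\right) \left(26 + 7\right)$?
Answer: $42240$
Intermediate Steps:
$k = -660$ ($k = \left(-20\right) 33 = -660$)
$M{\left(I \right)} = I$ ($M{\left(I \right)} = 0 + I = I$)
$M{\left(k \right)} \left(-64\right) = \left(-660\right) \left(-64\right) = 42240$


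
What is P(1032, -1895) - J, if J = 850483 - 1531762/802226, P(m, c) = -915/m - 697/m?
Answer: -88014029246623/103487154 ≈ -8.5048e+5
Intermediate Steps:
P(m, c) = -1612/m
J = 341139021698/401113 (J = 850483 - 1531762*1/802226 = 850483 - 765881/401113 = 341139021698/401113 ≈ 8.5048e+5)
P(1032, -1895) - J = -1612/1032 - 1*341139021698/401113 = -1612*1/1032 - 341139021698/401113 = -403/258 - 341139021698/401113 = -88014029246623/103487154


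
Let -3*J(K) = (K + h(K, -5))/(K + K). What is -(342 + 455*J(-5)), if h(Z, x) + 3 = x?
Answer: -869/6 ≈ -144.83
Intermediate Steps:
h(Z, x) = -3 + x
J(K) = -(-8 + K)/(6*K) (J(K) = -(K + (-3 - 5))/(3*(K + K)) = -(K - 8)/(3*(2*K)) = -(-8 + K)*1/(2*K)/3 = -(-8 + K)/(6*K))
-(342 + 455*J(-5)) = -(342 + 455*((1/6)*(8 - 1*(-5))/(-5))) = -(342 + 455*((1/6)*(-1/5)*(8 + 5))) = -(342 + 455*((1/6)*(-1/5)*13)) = -(342 + 455*(-13/30)) = -(342 - 1183/6) = -1*869/6 = -869/6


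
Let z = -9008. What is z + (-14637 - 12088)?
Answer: -35733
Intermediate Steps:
z + (-14637 - 12088) = -9008 + (-14637 - 12088) = -9008 - 26725 = -35733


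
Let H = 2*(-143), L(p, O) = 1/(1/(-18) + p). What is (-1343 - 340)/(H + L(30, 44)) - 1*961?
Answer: -147217559/154136 ≈ -955.11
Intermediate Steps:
L(p, O) = 1/(-1/18 + p) (L(p, O) = 1/(1*(-1/18) + p) = 1/(-1/18 + p))
H = -286
(-1343 - 340)/(H + L(30, 44)) - 1*961 = (-1343 - 340)/(-286 + 18/(-1 + 18*30)) - 1*961 = -1683/(-286 + 18/(-1 + 540)) - 961 = -1683/(-286 + 18/539) - 961 = -1683/(-154136/539) - 961 = -1683*(-539/154136) - 961 = 907137/154136 - 961 = -147217559/154136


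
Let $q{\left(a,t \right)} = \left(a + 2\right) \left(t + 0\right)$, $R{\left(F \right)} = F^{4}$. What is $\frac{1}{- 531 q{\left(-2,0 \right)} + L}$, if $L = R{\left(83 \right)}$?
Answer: $\frac{1}{47458321} \approx 2.1071 \cdot 10^{-8}$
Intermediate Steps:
$q{\left(a,t \right)} = t \left(2 + a\right)$ ($q{\left(a,t \right)} = \left(2 + a\right) t = t \left(2 + a\right)$)
$L = 47458321$ ($L = 83^{4} = 47458321$)
$\frac{1}{- 531 q{\left(-2,0 \right)} + L} = \frac{1}{- 531 \cdot 0 \left(2 - 2\right) + 47458321} = \frac{1}{- 531 \cdot 0 \cdot 0 + 47458321} = \frac{1}{\left(-531\right) 0 + 47458321} = \frac{1}{0 + 47458321} = \frac{1}{47458321}$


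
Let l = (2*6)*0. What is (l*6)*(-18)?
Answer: 0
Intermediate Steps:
l = 0 (l = 12*0 = 0)
(l*6)*(-18) = (0*6)*(-18) = 0*(-18) = 0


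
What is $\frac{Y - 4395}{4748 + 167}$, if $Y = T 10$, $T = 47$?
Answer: $- \frac{785}{983} \approx -0.79858$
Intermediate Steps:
$Y = 470$ ($Y = 47 \cdot 10 = 470$)
$\frac{Y - 4395}{4748 + 167} = \frac{470 - 4395}{4748 + 167} = - \frac{3925}{4915} = \left(-3925\right) \frac{1}{4915} = - \frac{785}{983}$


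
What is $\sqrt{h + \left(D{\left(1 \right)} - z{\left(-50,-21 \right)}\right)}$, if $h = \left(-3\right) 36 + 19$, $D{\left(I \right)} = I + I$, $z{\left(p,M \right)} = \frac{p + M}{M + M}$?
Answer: $\frac{5 i \sqrt{6258}}{42} \approx 9.4176 i$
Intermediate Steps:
$z{\left(p,M \right)} = \frac{M + p}{2 M}$
$D{\left(I \right)} = 2 I$
$h = -89$ ($h = -108 + 19 = -89$)
$\sqrt{h + \left(D{\left(1 \right)} - z{\left(-50,-21 \right)}\right)} = \sqrt{-89 + \left(2 \cdot 1 - \frac{-21 - 50}{2 \left(-21\right)}\right)} = \sqrt{-89 + \left(2 - \frac{1}{2} \left(- \frac{1}{21}\right) \left(-71\right)\right)} = \sqrt{-89 + \left(2 - \frac{71}{42}\right)} = \sqrt{-89 + \frac{13}{42}} = \sqrt{- \frac{3725}{42}} = \frac{5 i \sqrt{6258}}{42}$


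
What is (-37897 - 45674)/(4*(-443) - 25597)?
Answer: 27857/9123 ≈ 3.0535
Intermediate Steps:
(-37897 - 45674)/(4*(-443) - 25597) = -83571/(-1772 - 25597) = -83571/(-27369) = -83571*(-1/27369) = 27857/9123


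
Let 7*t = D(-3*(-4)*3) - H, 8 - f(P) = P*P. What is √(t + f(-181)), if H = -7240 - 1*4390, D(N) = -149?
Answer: I*√1524530/7 ≈ 176.39*I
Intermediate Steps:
H = -11630 (H = -7240 - 4390 = -11630)
f(P) = 8 - P² (f(P) = 8 - P*P = 8 - P²)
t = 11481/7 (t = (-149 - 1*(-11630))/7 = (-149 + 11630)/7 = (⅐)*11481 = 11481/7 ≈ 1640.1)
√(t + f(-181)) = √(11481/7 + (8 - 1*(-181)²)) = √(11481/7 + (8 - 1*32761)) = √(11481/7 + (8 - 32761)) = √(11481/7 - 32753) = √(-217790/7) = I*√1524530/7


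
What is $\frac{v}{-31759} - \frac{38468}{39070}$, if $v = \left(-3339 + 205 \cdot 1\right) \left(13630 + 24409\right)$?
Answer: $\frac{2328239052304}{620412065} \approx 3752.7$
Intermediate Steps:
$v = -119214226$ ($v = \left(-3339 + 205\right) 38039 = \left(-3134\right) 38039 = -119214226$)
$\frac{v}{-31759} - \frac{38468}{39070} = - \frac{119214226}{-31759} - \frac{38468}{39070} = \left(-119214226\right) \left(- \frac{1}{31759}\right) - \frac{19234}{19535} = \frac{119214226}{31759} - \frac{19234}{19535} = \frac{2328239052304}{620412065}$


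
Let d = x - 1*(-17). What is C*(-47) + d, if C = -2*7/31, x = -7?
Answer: 968/31 ≈ 31.226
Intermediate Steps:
d = 10 (d = -7 - 1*(-17) = -7 + 17 = 10)
C = -14/31 (C = -14*1/31 = -14/31 ≈ -0.45161)
C*(-47) + d = -14/31*(-47) + 10 = 658/31 + 10 = 968/31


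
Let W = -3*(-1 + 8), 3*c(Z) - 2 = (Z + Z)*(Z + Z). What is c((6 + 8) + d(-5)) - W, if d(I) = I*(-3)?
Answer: 1143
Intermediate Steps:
d(I) = -3*I
c(Z) = ⅔ + 4*Z²/3 (c(Z) = ⅔ + ((Z + Z)*(Z + Z))/3 = ⅔ + ((2*Z)*(2*Z))/3 = ⅔ + (4*Z²)/3 = ⅔ + 4*Z²/3)
W = -21 (W = -3*7 = -21)
c((6 + 8) + d(-5)) - W = (⅔ + 4*((6 + 8) - 3*(-5))²/3) - 1*(-21) = (⅔ + 4*(14 + 15)²/3) + 21 = (⅔ + (4/3)*29²) + 21 = (⅔ + (4/3)*841) + 21 = (⅔ + 3364/3) + 21 = 1122 + 21 = 1143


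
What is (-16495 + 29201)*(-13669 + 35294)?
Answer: 274767250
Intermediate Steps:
(-16495 + 29201)*(-13669 + 35294) = 12706*21625 = 274767250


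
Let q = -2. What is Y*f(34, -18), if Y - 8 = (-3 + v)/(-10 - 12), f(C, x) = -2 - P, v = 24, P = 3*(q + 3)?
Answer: -775/22 ≈ -35.227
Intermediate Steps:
P = 3 (P = 3*(-2 + 3) = 3*1 = 3)
f(C, x) = -5 (f(C, x) = -2 - 1*3 = -2 - 3 = -5)
Y = 155/22 (Y = 8 + (-3 + 24)/(-10 - 12) = 8 + 21/(-22) = 8 + 21*(-1/22) = 8 - 21/22 = 155/22 ≈ 7.0455)
Y*f(34, -18) = (155/22)*(-5) = -775/22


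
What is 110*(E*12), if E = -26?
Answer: -34320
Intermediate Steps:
110*(E*12) = 110*(-26*12) = 110*(-312) = -34320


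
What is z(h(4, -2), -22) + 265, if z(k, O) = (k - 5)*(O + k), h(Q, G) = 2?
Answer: 325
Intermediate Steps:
z(k, O) = (-5 + k)*(O + k)
z(h(4, -2), -22) + 265 = (2**2 - 5*(-22) - 5*2 - 22*2) + 265 = (4 + 110 - 10 - 44) + 265 = 60 + 265 = 325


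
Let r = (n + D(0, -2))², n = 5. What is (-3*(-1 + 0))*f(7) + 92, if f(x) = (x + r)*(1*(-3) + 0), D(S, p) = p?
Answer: -52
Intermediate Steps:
r = 9 (r = (5 - 2)² = 3² = 9)
f(x) = -27 - 3*x (f(x) = (x + 9)*(1*(-3) + 0) = (9 + x)*(-3 + 0) = (9 + x)*(-3) = -27 - 3*x)
(-3*(-1 + 0))*f(7) + 92 = (-3*(-1 + 0))*(-27 - 3*7) + 92 = (-3*(-1))*(-27 - 21) + 92 = 3*(-48) + 92 = -144 + 92 = -52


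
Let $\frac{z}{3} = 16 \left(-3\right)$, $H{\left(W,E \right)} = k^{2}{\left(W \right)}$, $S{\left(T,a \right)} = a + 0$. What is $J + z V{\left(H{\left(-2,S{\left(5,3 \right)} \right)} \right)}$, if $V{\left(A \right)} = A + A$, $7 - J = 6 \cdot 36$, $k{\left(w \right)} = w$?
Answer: $-1361$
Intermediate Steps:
$S{\left(T,a \right)} = a$
$H{\left(W,E \right)} = W^{2}$
$J = -209$ ($J = 7 - 6 \cdot 36 = 7 - 216 = -209$)
$V{\left(A \right)} = 2 A$
$z = -144$ ($z = 3 \cdot 16 \left(-3\right) = 3 \left(-48\right) = -144$)
$J + z V{\left(H{\left(-2,S{\left(5,3 \right)} \right)} \right)} = -209 - 144 \cdot 2 \left(-2\right)^{2} = -209 - 144 \cdot 2 \cdot 4 = -209 - 1152 = -1361$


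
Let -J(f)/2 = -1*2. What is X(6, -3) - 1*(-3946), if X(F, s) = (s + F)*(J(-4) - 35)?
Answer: 3853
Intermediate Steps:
J(f) = 4 (J(f) = -(-2)*2 = -2*(-2) = 4)
X(F, s) = -31*F - 31*s (X(F, s) = (s + F)*(4 - 35) = (F + s)*(-31) = -31*F - 31*s)
X(6, -3) - 1*(-3946) = (-31*6 - 31*(-3)) - 1*(-3946) = (-186 + 93) + 3946 = -93 + 3946 = 3853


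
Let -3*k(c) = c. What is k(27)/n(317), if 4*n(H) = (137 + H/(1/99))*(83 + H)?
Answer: -9/3152000 ≈ -2.8553e-6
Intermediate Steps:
k(c) = -c/3
n(H) = (83 + H)*(137 + 99*H)/4 (n(H) = ((137 + H/(1/99))*(83 + H))/4 = ((137 + H*99)*(83 + H))/4 = ((137 + 99*H)*(83 + H))/4 = ((83 + H)*(137 + 99*H))/4 = (83 + H)*(137 + 99*H)/4)
k(27)/n(317) = (-1/3*27)/(11371/4 + (99/4)*317**2 + (4177/2)*317) = -9/(11371/4 + (99/4)*100489 + 1324109/2) = -9/(11371/4 + 9948411/4 + 1324109/2) = -9/3152000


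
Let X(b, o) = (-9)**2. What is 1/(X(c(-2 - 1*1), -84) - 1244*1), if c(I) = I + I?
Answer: -1/1163 ≈ -0.00085985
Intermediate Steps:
c(I) = 2*I
X(b, o) = 81
1/(X(c(-2 - 1*1), -84) - 1244*1) = 1/(81 - 1244*1) = 1/(81 - 1244) = 1/(-1163) = -1/1163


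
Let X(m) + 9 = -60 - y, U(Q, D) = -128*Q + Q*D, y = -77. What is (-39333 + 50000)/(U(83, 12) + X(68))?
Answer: -10667/9620 ≈ -1.1088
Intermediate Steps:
U(Q, D) = -128*Q + D*Q
X(m) = 8 (X(m) = -9 + (-60 - 1*(-77)) = -9 + (-60 + 77) = -9 + 17 = 8)
(-39333 + 50000)/(U(83, 12) + X(68)) = (-39333 + 50000)/(83*(-128 + 12) + 8) = 10667/(83*(-116) + 8) = 10667/(-9628 + 8) = 10667/(-9620) = 10667*(-1/9620) = -10667/9620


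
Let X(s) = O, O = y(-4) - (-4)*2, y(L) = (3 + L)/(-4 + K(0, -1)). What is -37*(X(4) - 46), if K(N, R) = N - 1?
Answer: 6993/5 ≈ 1398.6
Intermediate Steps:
K(N, R) = -1 + N
y(L) = -⅗ - L/5 (y(L) = (3 + L)/(-4 + (-1 + 0)) = (3 + L)/(-4 - 1) = (3 + L)/(-5) = (3 + L)*(-⅕) = -⅗ - L/5)
O = 41/5 (O = (-⅗ - ⅕*(-4)) - (-4)*2 = (-⅗ + ⅘) - 1*(-8) = ⅕ + 8 = 41/5 ≈ 8.2000)
X(s) = 41/5
-37*(X(4) - 46) = -37*(41/5 - 46) = -37*(-189/5) = 6993/5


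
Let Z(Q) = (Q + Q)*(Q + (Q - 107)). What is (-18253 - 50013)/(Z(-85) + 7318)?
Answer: -34133/27204 ≈ -1.2547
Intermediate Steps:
Z(Q) = 2*Q*(-107 + 2*Q) (Z(Q) = (2*Q)*(Q + (-107 + Q)) = (2*Q)*(-107 + 2*Q) = 2*Q*(-107 + 2*Q))
(-18253 - 50013)/(Z(-85) + 7318) = (-18253 - 50013)/(2*(-85)*(-107 + 2*(-85)) + 7318) = -68266/(2*(-85)*(-107 - 170) + 7318) = -68266/(2*(-85)*(-277) + 7318) = -68266/(47090 + 7318) = -68266/54408 = -68266*1/54408 = -34133/27204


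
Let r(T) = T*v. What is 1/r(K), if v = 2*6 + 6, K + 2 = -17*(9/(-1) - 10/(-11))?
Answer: 11/26838 ≈ 0.00040987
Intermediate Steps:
K = 1491/11 (K = -2 - 17*(9/(-1) - 10/(-11)) = -2 - 17*(9*(-1) - 10*(-1/11)) = -2 - 17*(-9 + 10/11) = -2 - 17*(-89/11) = -2 + 1513/11 = 1491/11 ≈ 135.55)
v = 18 (v = 12 + 6 = 18)
r(T) = 18*T (r(T) = T*18 = 18*T)
1/r(K) = 1/(18*(1491/11)) = 1/(26838/11) = 11/26838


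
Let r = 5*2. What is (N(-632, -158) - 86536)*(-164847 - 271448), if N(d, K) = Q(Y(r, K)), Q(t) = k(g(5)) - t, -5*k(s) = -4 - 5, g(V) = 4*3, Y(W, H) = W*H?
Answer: 37065092689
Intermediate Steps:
r = 10
Y(W, H) = H*W
g(V) = 12
k(s) = 9/5 (k(s) = -(-4 - 5)/5 = -⅕*(-9) = 9/5)
Q(t) = 9/5 - t
N(d, K) = 9/5 - 10*K (N(d, K) = 9/5 - K*10 = 9/5 - 10*K)
(N(-632, -158) - 86536)*(-164847 - 271448) = ((9/5 - 10*(-158)) - 86536)*(-164847 - 271448) = ((9/5 + 1580) - 86536)*(-436295) = (7909/5 - 86536)*(-436295) = -424771/5*(-436295) = 37065092689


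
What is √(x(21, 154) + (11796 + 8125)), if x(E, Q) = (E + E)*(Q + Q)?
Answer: √32857 ≈ 181.26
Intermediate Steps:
x(E, Q) = 4*E*Q (x(E, Q) = (2*E)*(2*Q) = 4*E*Q)
√(x(21, 154) + (11796 + 8125)) = √(4*21*154 + (11796 + 8125)) = √(12936 + 19921) = √32857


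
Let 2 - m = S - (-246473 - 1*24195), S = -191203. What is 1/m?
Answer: -1/79463 ≈ -1.2584e-5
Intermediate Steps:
m = -79463 (m = 2 - (-191203 - (-246473 - 1*24195)) = 2 - (-191203 - (-246473 - 24195)) = 2 - (-191203 - 1*(-270668)) = 2 - (-191203 + 270668) = 2 - 1*79465 = 2 - 79465 = -79463)
1/m = 1/(-79463) = -1/79463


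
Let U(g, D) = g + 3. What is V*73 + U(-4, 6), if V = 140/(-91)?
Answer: -1473/13 ≈ -113.31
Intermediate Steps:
V = -20/13 (V = 140*(-1/91) = -20/13 ≈ -1.5385)
U(g, D) = 3 + g
V*73 + U(-4, 6) = -20/13*73 + (3 - 4) = -1460/13 - 1 = -1473/13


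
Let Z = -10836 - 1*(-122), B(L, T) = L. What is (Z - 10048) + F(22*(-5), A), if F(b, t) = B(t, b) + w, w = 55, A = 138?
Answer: -20569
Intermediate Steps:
F(b, t) = 55 + t (F(b, t) = t + 55 = 55 + t)
Z = -10714 (Z = -10836 + 122 = -10714)
(Z - 10048) + F(22*(-5), A) = (-10714 - 10048) + (55 + 138) = -20762 + 193 = -20569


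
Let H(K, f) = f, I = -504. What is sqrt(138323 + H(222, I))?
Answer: 11*sqrt(1139) ≈ 371.24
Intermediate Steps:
sqrt(138323 + H(222, I)) = sqrt(138323 - 504) = sqrt(137819) = 11*sqrt(1139)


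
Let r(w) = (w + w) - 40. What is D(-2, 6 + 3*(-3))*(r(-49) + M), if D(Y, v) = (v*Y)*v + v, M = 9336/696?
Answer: 75873/29 ≈ 2616.3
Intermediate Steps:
r(w) = -40 + 2*w (r(w) = 2*w - 40 = -40 + 2*w)
M = 389/29 (M = 9336*(1/696) = 389/29 ≈ 13.414)
D(Y, v) = v + Y*v² (D(Y, v) = (Y*v)*v + v = Y*v² + v = v + Y*v²)
D(-2, 6 + 3*(-3))*(r(-49) + M) = ((6 + 3*(-3))*(1 - 2*(6 + 3*(-3))))*((-40 + 2*(-49)) + 389/29) = ((6 - 9)*(1 - 2*(6 - 9)))*((-40 - 98) + 389/29) = (-3*(1 - 2*(-3)))*(-138 + 389/29) = -3*(1 + 6)*(-3613/29) = -3*7*(-3613/29) = -21*(-3613/29) = 75873/29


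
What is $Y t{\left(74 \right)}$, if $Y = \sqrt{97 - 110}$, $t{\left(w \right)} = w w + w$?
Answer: $5550 i \sqrt{13} \approx 20011.0 i$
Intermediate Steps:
$t{\left(w \right)} = w + w^{2}$ ($t{\left(w \right)} = w^{2} + w = w + w^{2}$)
$Y = i \sqrt{13}$ ($Y = \sqrt{-13} = i \sqrt{13} \approx 3.6056 i$)
$Y t{\left(74 \right)} = i \sqrt{13} \cdot 74 \left(1 + 74\right) = i \sqrt{13} \cdot 74 \cdot 75 = i \sqrt{13} \cdot 5550 = 5550 i \sqrt{13}$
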